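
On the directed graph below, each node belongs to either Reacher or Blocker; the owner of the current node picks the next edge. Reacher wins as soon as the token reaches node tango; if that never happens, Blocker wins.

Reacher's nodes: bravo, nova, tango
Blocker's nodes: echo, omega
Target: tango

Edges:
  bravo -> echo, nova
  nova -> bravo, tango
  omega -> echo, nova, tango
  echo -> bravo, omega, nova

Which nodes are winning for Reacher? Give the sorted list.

A0 = {tango}
A1: add {nova} — nova (Reacher) has nova→tango.
A2: add {bravo} — bravo (Reacher) has bravo→nova.
A3 = A2; e.g. omega (Blocker) can still go to echo. Fixed point.
Reacher's winning region = {bravo, nova, tango}.

bravo, nova, tango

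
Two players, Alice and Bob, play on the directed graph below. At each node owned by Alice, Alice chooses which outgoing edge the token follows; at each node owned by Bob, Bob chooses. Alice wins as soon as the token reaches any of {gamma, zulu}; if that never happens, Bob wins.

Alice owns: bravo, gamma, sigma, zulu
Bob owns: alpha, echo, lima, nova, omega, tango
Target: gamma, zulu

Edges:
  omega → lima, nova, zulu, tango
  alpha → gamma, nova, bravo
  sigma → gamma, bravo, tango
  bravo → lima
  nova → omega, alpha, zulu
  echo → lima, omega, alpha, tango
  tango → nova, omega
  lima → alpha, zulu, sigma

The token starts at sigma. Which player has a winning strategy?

Alice

A0 = {gamma, zulu}
A1: add {sigma} — sigma (Alice) has sigma→gamma.
A2 = A1; e.g. lima (Bob) can still go to alpha. Fixed point.
sigma ∈ A1, so Alice can force the target.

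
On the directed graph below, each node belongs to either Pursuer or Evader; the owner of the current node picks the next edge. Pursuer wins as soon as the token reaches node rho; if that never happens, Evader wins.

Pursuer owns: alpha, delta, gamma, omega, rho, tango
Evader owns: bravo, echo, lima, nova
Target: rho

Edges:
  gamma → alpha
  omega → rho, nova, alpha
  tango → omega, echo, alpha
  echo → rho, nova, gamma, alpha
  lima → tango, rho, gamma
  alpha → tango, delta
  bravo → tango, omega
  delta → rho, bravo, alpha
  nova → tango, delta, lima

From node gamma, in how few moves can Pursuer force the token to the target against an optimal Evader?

3

A0 = {rho}
A1: add {delta, omega} — omega (Pursuer) has omega→rho; delta (Pursuer) has delta→rho.
A2: add {alpha, tango} — tango (Pursuer) has tango→omega; alpha (Pursuer) has alpha→delta.
A3: add {bravo, gamma} — bravo (Evader): all of {tango, omega} already in; gamma (Pursuer) has gamma→alpha.
gamma enters the attractor at level 3, so Pursuer can force the target in 3 moves from there.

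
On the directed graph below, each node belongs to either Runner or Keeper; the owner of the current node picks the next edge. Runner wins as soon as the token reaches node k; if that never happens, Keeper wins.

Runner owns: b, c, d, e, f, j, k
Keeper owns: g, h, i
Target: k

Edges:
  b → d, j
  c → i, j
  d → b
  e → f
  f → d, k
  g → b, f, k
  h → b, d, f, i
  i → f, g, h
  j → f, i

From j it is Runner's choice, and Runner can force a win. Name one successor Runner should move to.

A0 = {k}
A1: add {f} — f (Runner) has f→k.
A2: add {e, j} — e (Runner) has e→f; j (Runner) has j→f.
A3: add {b, c} — b (Runner) has b→j; c (Runner) has c→j.
A4: add {d, g} — d (Runner) has d→b; g (Keeper): all of {b, f, k} already in.
A5 = A4; e.g. h (Keeper) can still go to i. Fixed point.
From j, successor f is in the attractor (rank 1); the other successor i is not.

f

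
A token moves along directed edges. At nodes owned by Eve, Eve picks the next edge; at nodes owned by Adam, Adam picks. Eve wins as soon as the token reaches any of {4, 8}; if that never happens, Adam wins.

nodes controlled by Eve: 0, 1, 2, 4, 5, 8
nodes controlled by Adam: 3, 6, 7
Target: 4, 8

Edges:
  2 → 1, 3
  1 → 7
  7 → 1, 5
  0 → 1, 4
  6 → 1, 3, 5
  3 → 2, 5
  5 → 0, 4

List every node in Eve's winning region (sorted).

A0 = {4, 8}
A1: add {0, 5} — 0 (Eve) has 0→4; 5 (Eve) has 5→4.
A2 = A1; e.g. 1 (Eve) has no edge into A1. Fixed point.
Eve's winning region = {0, 4, 5, 8}.

0, 4, 5, 8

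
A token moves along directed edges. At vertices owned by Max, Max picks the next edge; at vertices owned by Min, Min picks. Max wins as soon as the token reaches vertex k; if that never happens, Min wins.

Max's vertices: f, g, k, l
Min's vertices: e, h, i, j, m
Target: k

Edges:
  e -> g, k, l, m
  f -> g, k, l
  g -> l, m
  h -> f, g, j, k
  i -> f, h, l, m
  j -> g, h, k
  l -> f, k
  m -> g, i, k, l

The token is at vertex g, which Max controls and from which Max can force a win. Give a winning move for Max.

l

A0 = {k}
A1: add {f, l} — f (Max) has f→k; l (Max) has l→k.
A2: add {g} — g (Max) has g→l.
A3 = A2; e.g. e (Min) can still go to m. Fixed point.
From g, successor l is in the attractor (rank 1); the other successor m is not.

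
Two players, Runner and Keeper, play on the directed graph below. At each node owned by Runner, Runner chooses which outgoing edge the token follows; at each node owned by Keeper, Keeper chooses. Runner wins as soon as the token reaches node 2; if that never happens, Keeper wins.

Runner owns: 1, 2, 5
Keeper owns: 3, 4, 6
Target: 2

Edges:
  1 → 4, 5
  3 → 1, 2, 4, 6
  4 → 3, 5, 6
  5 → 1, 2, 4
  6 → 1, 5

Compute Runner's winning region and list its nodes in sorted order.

1, 2, 5, 6

A0 = {2}
A1: add {5} — 5 (Runner) has 5→2.
A2: add {1} — 1 (Runner) has 1→5.
A3: add {6} — 6 (Keeper): all of {1, 5} already in.
A4 = A3; e.g. 3 (Keeper) can still go to 4. Fixed point.
Runner's winning region = {1, 2, 5, 6}.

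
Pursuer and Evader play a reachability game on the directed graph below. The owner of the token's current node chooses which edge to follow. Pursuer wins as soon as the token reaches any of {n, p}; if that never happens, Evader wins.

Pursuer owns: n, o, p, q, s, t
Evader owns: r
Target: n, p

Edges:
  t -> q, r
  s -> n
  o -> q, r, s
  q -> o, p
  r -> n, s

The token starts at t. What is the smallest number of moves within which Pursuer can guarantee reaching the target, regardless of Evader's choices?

2

A0 = {n, p}
A1: add {q, s} — q (Pursuer) has q→p; s (Pursuer) has s→n.
A2: add {o, r, t} — o (Pursuer) has o→q; r (Evader): all of {n, s} already in; t (Pursuer) has t→q.
A2 = all vertices. Fixed point.
t enters the attractor at level 2, so Pursuer can force the target in 2 moves from there.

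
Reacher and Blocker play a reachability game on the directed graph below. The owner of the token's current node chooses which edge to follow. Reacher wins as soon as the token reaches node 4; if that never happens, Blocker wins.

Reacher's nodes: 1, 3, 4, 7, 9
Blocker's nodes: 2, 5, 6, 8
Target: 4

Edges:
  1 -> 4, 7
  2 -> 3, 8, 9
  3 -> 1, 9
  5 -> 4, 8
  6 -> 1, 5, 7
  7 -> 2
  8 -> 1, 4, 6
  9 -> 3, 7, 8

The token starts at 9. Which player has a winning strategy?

A0 = {4}
A1: add {1} — 1 (Reacher) has 1→4.
A2: add {3} — 3 (Reacher) has 3→1.
A3: add {9} — 9 (Reacher) has 9→3.
A4 = A3; e.g. 2 (Blocker) can still go to 8. Fixed point.
9 ∈ A3, so Reacher can force the target.

Reacher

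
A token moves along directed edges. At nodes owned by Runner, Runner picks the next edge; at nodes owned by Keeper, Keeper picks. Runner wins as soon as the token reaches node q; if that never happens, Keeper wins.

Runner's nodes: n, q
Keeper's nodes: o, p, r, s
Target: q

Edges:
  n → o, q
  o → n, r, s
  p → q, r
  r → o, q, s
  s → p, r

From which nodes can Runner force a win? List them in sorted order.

n, q

A0 = {q}
A1: add {n} — n (Runner) has n→q.
A2 = A1; e.g. o (Keeper) can still go to r. Fixed point.
Runner's winning region = {n, q}.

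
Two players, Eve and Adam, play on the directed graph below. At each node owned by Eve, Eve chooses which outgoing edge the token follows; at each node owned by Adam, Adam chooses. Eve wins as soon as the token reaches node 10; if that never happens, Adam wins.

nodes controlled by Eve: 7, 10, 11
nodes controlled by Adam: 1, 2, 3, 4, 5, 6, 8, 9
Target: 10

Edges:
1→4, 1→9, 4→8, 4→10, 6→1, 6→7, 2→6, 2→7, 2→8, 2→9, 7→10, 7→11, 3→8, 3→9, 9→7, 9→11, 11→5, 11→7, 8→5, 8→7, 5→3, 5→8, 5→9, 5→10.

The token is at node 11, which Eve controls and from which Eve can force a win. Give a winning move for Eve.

A0 = {10}
A1: add {7} — 7 (Eve) has 7→10.
A2: add {11} — 11 (Eve) has 11→7.
A3: add {9} — 9 (Adam): all of {7, 11} already in.
A4 = A3; e.g. 1 (Adam) can still go to 4. Fixed point.
From 11, successor 7 is in the attractor (rank 1); the other successor 5 is not.

7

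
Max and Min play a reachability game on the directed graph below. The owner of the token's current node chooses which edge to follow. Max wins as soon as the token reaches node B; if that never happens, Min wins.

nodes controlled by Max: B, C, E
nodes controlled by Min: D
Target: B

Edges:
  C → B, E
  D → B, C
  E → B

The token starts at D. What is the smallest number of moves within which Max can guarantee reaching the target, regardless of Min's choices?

2

A0 = {B}
A1: add {C, E} — C (Max) has C→B; E (Max) has E→B.
A2: add {D} — D (Min): all of {B, C} already in.
A2 = all vertices. Fixed point.
D enters the attractor at level 2, so Max can force the target in 2 moves from there.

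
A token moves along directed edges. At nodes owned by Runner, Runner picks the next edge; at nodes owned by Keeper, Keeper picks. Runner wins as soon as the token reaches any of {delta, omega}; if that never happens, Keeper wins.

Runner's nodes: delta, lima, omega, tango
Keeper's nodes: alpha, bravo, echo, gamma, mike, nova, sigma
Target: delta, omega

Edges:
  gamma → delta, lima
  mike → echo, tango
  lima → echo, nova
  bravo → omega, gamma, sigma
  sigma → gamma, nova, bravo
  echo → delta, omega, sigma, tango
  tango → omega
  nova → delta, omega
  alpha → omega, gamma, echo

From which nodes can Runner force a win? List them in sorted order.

A0 = {delta, omega}
A1: add {nova, tango} — tango (Runner) has tango→omega; nova (Keeper): all of {delta, omega} already in.
A2: add {lima} — lima (Runner) has lima→nova.
A3: add {gamma} — gamma (Keeper): all of {delta, lima} already in.
A4 = A3; e.g. alpha (Keeper) can still go to echo. Fixed point.
Runner's winning region = {delta, gamma, lima, nova, omega, tango}.

delta, gamma, lima, nova, omega, tango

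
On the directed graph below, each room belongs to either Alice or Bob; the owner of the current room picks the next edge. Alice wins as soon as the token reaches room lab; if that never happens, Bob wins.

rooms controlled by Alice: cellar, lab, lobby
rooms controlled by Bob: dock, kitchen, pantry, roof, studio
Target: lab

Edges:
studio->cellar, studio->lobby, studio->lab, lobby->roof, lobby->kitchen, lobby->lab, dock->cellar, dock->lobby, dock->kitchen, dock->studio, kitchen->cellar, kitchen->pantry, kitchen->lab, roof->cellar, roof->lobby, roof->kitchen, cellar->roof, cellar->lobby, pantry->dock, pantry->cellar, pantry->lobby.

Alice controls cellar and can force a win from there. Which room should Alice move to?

lobby

A0 = {lab}
A1: add {lobby} — lobby (Alice) has lobby→lab.
A2: add {cellar} — cellar (Alice) has cellar→lobby.
A3: add {studio} — studio (Bob): all of {cellar, lobby, lab} already in.
A4 = A3; e.g. dock (Bob) can still go to kitchen. Fixed point.
From cellar, successor lobby is in the attractor (rank 1); the other successor roof is not.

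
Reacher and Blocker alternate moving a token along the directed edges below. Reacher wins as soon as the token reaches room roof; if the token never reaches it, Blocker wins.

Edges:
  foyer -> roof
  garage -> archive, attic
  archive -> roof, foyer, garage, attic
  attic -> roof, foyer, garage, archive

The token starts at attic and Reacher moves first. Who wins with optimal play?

Reacher

Track states (vertex, player-to-move).
A0 = {(roof,Reacher), (roof,Blocker)}
A1: add {(foyer,Reacher), (foyer,Blocker), (archive,Reacher), (attic,Reacher)}.
(attic,Reacher) ∈ A1 ⇒ Reacher forces the target.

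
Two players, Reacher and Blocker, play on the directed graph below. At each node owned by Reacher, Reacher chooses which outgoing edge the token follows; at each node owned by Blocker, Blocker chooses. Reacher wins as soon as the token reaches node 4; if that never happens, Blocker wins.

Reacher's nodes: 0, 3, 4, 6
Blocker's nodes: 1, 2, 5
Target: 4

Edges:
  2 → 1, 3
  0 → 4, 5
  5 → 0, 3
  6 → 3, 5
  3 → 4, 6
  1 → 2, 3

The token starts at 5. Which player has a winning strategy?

A0 = {4}
A1: add {0, 3} — 0 (Reacher) has 0→4; 3 (Reacher) has 3→4.
A2: add {5, 6} — 5 (Blocker): all of {0, 3} already in; 6 (Reacher) has 6→3.
A3 = A2; e.g. 1 (Blocker) can still go to 2. Fixed point.
5 ∈ A2, so Reacher can force the target.

Reacher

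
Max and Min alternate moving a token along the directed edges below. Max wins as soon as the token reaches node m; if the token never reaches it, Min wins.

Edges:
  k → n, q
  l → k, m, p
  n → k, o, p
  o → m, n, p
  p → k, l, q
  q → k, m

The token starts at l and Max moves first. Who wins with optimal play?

Track states (vertex, player-to-move).
A0 = {(m,Max), (m,Min)}
A1: add {(l,Max), (o,Max), (q,Max)}.
(l,Max) ∈ A1 ⇒ Max forces the target.

Max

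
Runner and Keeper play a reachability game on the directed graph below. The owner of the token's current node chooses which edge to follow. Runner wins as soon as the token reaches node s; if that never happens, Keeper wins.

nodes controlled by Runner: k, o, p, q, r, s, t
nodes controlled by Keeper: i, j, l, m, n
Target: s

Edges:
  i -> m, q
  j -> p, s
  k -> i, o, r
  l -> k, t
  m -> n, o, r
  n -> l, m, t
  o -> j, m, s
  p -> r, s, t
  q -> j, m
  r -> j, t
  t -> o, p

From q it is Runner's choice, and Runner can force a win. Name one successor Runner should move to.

j

A0 = {s}
A1: add {o, p} — o (Runner) has o→s; p (Runner) has p→s.
A2: add {j, k, t} — j (Keeper): all of {p, s} already in; k (Runner) has k→o; t (Runner) has t→o.
A3: add {l, q, r} — l (Keeper): all of {k, t} already in; q (Runner) has q→j; r (Runner) has r→j.
A4 = A3; e.g. i (Keeper) can still go to m. Fixed point.
From q, successor j is in the attractor (rank 2); the other successor m is not.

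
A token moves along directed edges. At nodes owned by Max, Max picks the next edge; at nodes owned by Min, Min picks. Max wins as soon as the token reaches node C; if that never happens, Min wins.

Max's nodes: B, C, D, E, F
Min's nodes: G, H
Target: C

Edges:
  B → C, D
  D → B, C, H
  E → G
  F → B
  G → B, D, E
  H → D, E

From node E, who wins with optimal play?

A0 = {C}
A1: add {B, D} — B (Max) has B→C; D (Max) has D→C.
A2: add {F} — F (Max) has F→B.
A3 = A2; e.g. E (Max) has no edge into A2. Fixed point.
E never enters the attractor, so Min can avoid the target forever.

Min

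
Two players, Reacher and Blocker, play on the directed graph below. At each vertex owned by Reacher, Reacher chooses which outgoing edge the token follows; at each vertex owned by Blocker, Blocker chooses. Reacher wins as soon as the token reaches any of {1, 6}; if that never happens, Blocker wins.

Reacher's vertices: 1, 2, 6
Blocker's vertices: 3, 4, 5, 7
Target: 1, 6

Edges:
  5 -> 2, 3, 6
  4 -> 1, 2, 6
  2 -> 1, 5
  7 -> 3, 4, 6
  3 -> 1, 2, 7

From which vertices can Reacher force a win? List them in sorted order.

1, 2, 4, 6

A0 = {1, 6}
A1: add {2} — 2 (Reacher) has 2→1.
A2: add {4} — 4 (Blocker): all of {1, 2, 6} already in.
A3 = A2; e.g. 3 (Blocker) can still go to 7. Fixed point.
Reacher's winning region = {1, 2, 4, 6}.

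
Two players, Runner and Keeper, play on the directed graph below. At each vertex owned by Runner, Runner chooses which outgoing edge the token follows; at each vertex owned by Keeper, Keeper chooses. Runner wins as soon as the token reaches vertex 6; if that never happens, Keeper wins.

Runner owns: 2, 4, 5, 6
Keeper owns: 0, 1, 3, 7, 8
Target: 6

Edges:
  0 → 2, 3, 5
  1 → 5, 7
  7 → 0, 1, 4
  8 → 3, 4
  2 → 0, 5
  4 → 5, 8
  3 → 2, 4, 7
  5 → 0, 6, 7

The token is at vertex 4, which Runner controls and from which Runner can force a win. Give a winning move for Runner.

5

A0 = {6}
A1: add {5} — 5 (Runner) has 5→6.
A2: add {2, 4} — 2 (Runner) has 2→5; 4 (Runner) has 4→5.
A3 = A2; e.g. 0 (Keeper) can still go to 3. Fixed point.
From 4, successor 5 is in the attractor (rank 1); the other successor 8 is not.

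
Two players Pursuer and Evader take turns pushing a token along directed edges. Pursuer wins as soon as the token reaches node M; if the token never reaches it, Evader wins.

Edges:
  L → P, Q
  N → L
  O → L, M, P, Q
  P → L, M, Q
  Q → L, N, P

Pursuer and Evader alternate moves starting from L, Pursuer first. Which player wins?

Track states (vertex, player-to-move).
A0 = {(M,Pursuer), (M,Evader)}
A1: add {(O,Pursuer), (P,Pursuer)}.
A2 = A1; e.g. (L,Pursuer) stays out. (L,Pursuer) never enters ⇒ Evader avoids the target.

Evader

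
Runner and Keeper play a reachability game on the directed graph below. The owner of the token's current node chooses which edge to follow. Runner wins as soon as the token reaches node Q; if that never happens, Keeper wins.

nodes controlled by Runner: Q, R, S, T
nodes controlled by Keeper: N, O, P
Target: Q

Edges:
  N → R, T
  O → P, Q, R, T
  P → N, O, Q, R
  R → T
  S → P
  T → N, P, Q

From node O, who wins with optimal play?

A0 = {Q}
A1: add {T} — T (Runner) has T→Q.
A2: add {R} — R (Runner) has R→T.
A3: add {N} — N (Keeper): all of {R, T} already in.
A4 = A3; e.g. O (Keeper) can still go to P. Fixed point.
O never enters the attractor, so Keeper can avoid the target forever.

Keeper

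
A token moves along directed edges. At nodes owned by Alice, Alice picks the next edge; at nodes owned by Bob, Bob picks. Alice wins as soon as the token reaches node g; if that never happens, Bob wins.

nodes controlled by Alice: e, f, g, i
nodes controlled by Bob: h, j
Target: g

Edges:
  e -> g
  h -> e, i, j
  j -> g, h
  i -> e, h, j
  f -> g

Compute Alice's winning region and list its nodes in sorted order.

A0 = {g}
A1: add {e, f} — e (Alice) has e→g; f (Alice) has f→g.
A2: add {i} — i (Alice) has i→e.
A3 = A2; e.g. h (Bob) can still go to j. Fixed point.
Alice's winning region = {e, f, g, i}.

e, f, g, i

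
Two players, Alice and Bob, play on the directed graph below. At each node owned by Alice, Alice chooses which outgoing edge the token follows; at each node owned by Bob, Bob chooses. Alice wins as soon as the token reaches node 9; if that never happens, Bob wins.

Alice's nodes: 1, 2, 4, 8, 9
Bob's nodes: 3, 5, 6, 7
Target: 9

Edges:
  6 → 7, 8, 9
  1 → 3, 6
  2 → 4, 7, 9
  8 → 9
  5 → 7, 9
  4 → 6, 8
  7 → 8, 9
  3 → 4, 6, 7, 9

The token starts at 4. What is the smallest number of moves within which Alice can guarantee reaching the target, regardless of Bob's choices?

A0 = {9}
A1: add {2, 8} — 2 (Alice) has 2→9; 8 (Alice) has 8→9.
A2: add {4, 7} — 4 (Alice) has 4→8; 7 (Bob): all of {8, 9} already in.
4 enters the attractor at level 2, so Alice can force the target in 2 moves from there.

2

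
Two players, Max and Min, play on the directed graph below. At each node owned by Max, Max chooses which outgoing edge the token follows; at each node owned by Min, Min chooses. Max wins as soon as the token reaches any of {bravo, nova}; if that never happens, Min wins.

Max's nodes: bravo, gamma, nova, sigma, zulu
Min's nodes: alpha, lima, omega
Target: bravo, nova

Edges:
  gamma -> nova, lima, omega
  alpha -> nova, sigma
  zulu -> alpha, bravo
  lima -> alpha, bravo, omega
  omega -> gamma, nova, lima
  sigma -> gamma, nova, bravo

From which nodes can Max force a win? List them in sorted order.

alpha, bravo, gamma, nova, sigma, zulu

A0 = {bravo, nova}
A1: add {gamma, sigma, zulu} — gamma (Max) has gamma→nova; zulu (Max) has zulu→bravo; sigma (Max) has sigma→nova.
A2: add {alpha} — alpha (Min): all of {nova, sigma} already in.
A3 = A2; e.g. lima (Min) can still go to omega. Fixed point.
Max's winning region = {alpha, bravo, gamma, nova, sigma, zulu}.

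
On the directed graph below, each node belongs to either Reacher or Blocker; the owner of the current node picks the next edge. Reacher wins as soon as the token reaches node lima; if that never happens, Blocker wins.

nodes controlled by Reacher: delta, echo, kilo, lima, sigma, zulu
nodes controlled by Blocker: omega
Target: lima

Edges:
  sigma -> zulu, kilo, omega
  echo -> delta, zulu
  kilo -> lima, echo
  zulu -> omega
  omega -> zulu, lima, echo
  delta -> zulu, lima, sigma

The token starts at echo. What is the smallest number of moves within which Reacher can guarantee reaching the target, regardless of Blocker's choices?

2

A0 = {lima}
A1: add {delta, kilo} — delta (Reacher) has delta→lima; kilo (Reacher) has kilo→lima.
A2: add {echo, sigma} — echo (Reacher) has echo→delta; sigma (Reacher) has sigma→kilo.
A3 = A2; e.g. zulu (Reacher) has no edge into A2. Fixed point.
echo enters the attractor at level 2, so Reacher can force the target in 2 moves from there.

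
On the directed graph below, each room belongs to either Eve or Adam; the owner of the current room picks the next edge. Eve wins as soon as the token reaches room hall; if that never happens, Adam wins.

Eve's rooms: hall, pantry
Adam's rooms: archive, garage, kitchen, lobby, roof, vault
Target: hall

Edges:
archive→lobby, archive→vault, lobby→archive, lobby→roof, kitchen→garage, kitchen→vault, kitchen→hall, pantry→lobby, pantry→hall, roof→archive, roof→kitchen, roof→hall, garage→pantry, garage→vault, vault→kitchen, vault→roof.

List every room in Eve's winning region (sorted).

A0 = {hall}
A1: add {pantry} — pantry (Eve) has pantry→hall.
A2 = A1; e.g. archive (Adam) can still go to lobby. Fixed point.
Eve's winning region = {hall, pantry}.

hall, pantry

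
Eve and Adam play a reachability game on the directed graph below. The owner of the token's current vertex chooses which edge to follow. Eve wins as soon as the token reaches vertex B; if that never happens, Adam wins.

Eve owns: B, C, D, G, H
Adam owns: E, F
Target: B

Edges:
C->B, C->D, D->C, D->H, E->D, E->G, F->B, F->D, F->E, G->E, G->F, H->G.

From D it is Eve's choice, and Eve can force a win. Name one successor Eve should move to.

C

A0 = {B}
A1: add {C} — C (Eve) has C→B.
A2: add {D} — D (Eve) has D→C.
A3 = A2; e.g. E (Adam) can still go to G. Fixed point.
From D, successor C is in the attractor (rank 1); the other successor H is not.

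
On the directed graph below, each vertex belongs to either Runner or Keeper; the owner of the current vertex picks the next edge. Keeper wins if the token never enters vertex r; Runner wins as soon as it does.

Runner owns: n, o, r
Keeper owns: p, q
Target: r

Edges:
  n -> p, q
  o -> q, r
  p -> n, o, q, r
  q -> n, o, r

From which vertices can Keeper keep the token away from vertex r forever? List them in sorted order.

n, p, q

A0 = {r}
A1: add {o} — o (Runner) has o→r.
A2 = A1; e.g. n (Runner) has no edge into A1. Fixed point.
Runner's attractor = {o, r}; Keeper avoids the target exactly from the complement.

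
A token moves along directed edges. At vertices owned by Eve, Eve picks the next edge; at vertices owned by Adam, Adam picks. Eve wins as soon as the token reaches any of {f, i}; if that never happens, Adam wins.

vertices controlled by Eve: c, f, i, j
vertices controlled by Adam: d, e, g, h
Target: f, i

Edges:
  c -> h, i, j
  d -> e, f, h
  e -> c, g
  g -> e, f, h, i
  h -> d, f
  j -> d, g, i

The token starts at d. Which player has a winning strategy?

A0 = {f, i}
A1: add {c, j} — c (Eve) has c→i; j (Eve) has j→i.
A2 = A1; e.g. d (Adam) can still go to e. Fixed point.
d never enters the attractor, so Adam can avoid the target forever.

Adam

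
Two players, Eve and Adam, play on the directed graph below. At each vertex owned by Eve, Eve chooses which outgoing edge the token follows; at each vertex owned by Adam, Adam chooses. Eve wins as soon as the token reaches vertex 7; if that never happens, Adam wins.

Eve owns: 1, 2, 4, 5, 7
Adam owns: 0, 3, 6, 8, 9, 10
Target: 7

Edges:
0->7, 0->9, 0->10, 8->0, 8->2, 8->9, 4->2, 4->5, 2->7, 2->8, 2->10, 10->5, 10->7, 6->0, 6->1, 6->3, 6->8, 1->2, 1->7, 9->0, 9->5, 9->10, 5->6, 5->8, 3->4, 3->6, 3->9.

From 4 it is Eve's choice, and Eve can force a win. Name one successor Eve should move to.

2

A0 = {7}
A1: add {1, 2} — 1 (Eve) has 1→7; 2 (Eve) has 2→7.
A2: add {4} — 4 (Eve) has 4→2.
A3 = A2; e.g. 0 (Adam) can still go to 9. Fixed point.
From 4, successor 2 is in the attractor (rank 1); the other successor 5 is not.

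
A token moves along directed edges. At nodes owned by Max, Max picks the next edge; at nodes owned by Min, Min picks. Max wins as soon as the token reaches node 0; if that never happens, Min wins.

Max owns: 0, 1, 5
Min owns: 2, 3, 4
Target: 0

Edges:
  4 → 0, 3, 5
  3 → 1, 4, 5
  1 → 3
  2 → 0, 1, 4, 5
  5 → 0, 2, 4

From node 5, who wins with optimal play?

Max

A0 = {0}
A1: add {5} — 5 (Max) has 5→0.
A2 = A1; e.g. 1 (Max) has no edge into A1. Fixed point.
5 ∈ A1, so Max can force the target.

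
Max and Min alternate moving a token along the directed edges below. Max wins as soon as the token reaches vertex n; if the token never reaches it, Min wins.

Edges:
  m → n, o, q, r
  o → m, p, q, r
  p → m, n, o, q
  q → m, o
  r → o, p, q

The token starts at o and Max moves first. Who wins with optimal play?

Track states (vertex, player-to-move).
A0 = {(n,Max), (n,Min)}
A1: add {(m,Max), (p,Max)}.
A2 = A1; e.g. (m,Min) stays out. (o,Max) never enters ⇒ Min avoids the target.

Min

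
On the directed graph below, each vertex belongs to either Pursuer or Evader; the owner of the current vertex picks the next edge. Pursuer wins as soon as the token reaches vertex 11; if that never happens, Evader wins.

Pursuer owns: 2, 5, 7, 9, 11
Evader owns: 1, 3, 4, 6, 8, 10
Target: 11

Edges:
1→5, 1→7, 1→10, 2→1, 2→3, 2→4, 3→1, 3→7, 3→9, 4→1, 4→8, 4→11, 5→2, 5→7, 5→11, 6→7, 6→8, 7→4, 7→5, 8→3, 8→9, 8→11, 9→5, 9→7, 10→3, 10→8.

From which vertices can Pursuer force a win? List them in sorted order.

A0 = {11}
A1: add {5} — 5 (Pursuer) has 5→11.
A2: add {7, 9} — 7 (Pursuer) has 7→5; 9 (Pursuer) has 9→5.
A3 = A2; e.g. 1 (Evader) can still go to 10. Fixed point.
Pursuer's winning region = {5, 7, 9, 11}.

5, 7, 9, 11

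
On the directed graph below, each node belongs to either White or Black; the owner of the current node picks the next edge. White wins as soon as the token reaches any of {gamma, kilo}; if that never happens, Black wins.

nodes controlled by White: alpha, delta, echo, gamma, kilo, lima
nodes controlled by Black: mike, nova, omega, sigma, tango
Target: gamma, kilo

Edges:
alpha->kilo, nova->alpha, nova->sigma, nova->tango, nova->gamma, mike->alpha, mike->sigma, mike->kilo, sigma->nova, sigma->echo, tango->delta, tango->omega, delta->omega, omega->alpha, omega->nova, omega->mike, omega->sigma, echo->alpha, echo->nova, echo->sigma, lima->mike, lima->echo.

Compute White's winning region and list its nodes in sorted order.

alpha, echo, gamma, kilo, lima

A0 = {gamma, kilo}
A1: add {alpha} — alpha (White) has alpha→kilo.
A2: add {echo} — echo (White) has echo→alpha.
A3: add {lima} — lima (White) has lima→echo.
A4 = A3; e.g. nova (Black) can still go to sigma. Fixed point.
White's winning region = {alpha, echo, gamma, kilo, lima}.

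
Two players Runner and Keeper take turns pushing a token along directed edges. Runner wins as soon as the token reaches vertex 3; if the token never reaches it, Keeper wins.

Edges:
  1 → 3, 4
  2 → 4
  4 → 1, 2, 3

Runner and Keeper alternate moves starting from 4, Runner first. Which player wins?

Runner

Track states (vertex, player-to-move).
A0 = {(3,Runner), (3,Keeper)}
A1: add {(1,Runner), (4,Runner)}.
(4,Runner) ∈ A1 ⇒ Runner forces the target.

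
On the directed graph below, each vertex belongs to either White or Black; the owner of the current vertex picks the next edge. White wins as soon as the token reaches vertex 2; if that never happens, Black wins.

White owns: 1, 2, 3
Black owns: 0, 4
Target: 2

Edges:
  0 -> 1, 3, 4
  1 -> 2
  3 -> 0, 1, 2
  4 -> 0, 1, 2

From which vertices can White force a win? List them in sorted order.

1, 2, 3

A0 = {2}
A1: add {1, 3} — 1 (White) has 1→2; 3 (White) has 3→2.
A2 = A1; e.g. 0 (Black) can still go to 4. Fixed point.
White's winning region = {1, 2, 3}.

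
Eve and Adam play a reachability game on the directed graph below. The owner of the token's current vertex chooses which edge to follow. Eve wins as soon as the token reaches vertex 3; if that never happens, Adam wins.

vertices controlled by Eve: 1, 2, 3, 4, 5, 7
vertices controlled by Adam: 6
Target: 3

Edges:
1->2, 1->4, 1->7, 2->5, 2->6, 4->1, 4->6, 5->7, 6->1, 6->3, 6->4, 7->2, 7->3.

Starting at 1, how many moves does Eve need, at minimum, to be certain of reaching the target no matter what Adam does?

2

A0 = {3}
A1: add {7} — 7 (Eve) has 7→3.
A2: add {1, 5} — 1 (Eve) has 1→7; 5 (Eve) has 5→7.
1 enters the attractor at level 2, so Eve can force the target in 2 moves from there.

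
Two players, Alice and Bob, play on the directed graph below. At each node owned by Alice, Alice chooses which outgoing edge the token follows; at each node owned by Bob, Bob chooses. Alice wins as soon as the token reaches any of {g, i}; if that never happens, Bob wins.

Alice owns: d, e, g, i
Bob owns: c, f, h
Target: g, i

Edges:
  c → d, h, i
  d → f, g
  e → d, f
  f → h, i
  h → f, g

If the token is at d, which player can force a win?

Alice

A0 = {g, i}
A1: add {d} — d (Alice) has d→g.
d ∈ A1, so Alice can force the target.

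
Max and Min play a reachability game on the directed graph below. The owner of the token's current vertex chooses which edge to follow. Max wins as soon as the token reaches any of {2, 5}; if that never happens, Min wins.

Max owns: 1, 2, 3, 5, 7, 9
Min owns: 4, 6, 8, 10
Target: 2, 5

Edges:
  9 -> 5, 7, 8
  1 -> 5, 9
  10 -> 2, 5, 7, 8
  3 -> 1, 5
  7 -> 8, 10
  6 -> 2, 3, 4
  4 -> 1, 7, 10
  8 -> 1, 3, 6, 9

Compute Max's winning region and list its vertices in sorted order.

1, 2, 3, 5, 9

A0 = {2, 5}
A1: add {1, 3, 9} — 1 (Max) has 1→5; 3 (Max) has 3→5; 9 (Max) has 9→5.
A2 = A1; e.g. 4 (Min) can still go to 7. Fixed point.
Max's winning region = {1, 2, 3, 5, 9}.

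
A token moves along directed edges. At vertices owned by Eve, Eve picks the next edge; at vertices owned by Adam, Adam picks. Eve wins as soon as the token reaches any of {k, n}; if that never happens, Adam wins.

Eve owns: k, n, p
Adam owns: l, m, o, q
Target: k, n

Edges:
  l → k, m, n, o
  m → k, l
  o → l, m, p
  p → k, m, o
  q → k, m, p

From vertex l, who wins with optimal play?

A0 = {k, n}
A1: add {p} — p (Eve) has p→k.
A2 = A1; e.g. l (Adam) can still go to m. Fixed point.
l never enters the attractor, so Adam can avoid the target forever.

Adam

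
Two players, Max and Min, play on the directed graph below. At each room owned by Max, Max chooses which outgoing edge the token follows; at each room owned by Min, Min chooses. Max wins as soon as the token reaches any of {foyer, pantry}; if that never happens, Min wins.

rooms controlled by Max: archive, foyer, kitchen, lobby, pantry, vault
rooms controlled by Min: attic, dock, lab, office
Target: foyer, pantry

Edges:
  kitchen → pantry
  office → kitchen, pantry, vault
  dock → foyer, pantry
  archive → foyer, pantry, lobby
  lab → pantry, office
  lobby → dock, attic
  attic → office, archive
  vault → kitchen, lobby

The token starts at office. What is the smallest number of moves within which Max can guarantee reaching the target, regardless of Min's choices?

3

A0 = {foyer, pantry}
A1: add {archive, dock, kitchen} — kitchen (Max) has kitchen→pantry; dock (Min): all of {foyer, pantry} already in; archive (Max) has archive→foyer.
A2: add {lobby, vault} — lobby (Max) has lobby→dock; vault (Max) has vault→kitchen.
A3: add {office} — office (Min): all of {kitchen, pantry, vault} already in.
office enters the attractor at level 3, so Max can force the target in 3 moves from there.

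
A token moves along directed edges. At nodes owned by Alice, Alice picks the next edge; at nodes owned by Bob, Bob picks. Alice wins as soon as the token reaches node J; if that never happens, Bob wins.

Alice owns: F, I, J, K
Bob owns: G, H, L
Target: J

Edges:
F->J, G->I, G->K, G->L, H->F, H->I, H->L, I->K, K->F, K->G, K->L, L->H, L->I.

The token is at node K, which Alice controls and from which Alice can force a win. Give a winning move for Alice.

A0 = {J}
A1: add {F} — F (Alice) has F→J.
A2: add {K} — K (Alice) has K→F.
A3: add {I} — I (Alice) has I→K.
A4 = A3; e.g. G (Bob) can still go to L. Fixed point.
From K, successor F is in the attractor (rank 1); the other successors G, L are not.

F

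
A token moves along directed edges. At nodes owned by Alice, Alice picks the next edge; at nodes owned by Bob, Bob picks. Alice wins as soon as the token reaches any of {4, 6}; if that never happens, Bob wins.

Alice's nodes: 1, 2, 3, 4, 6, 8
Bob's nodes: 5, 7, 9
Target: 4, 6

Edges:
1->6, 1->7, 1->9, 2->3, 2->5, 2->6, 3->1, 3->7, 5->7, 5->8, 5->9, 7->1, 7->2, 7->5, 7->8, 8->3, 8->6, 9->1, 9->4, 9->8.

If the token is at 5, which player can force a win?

Bob

A0 = {4, 6}
A1: add {1, 2, 8} — 1 (Alice) has 1→6; 2 (Alice) has 2→6; 8 (Alice) has 8→6.
A2: add {3, 9} — 3 (Alice) has 3→1; 9 (Bob): all of {1, 4, 8} already in.
A3 = A2; e.g. 5 (Bob) can still go to 7. Fixed point.
5 never enters the attractor, so Bob can avoid the target forever.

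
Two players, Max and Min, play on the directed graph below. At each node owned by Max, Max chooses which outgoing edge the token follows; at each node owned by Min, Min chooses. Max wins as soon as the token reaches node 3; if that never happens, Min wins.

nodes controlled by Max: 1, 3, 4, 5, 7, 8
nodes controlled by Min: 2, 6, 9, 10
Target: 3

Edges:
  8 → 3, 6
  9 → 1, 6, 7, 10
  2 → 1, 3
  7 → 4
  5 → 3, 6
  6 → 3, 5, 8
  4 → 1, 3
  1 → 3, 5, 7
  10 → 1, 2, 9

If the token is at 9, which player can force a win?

A0 = {3}
A1: add {1, 4, 5, 8} — 1 (Max) has 1→3; 4 (Max) has 4→3; 5 (Max) has 5→3; 8 (Max) has 8→3.
A2: add {2, 6, 7} — 2 (Min): all of {1, 3} already in; 6 (Min): all of {3, 5, 8} already in; 7 (Max) has 7→4.
A3 = A2; e.g. 9 (Min) can still go to 10. Fixed point.
9 never enters the attractor, so Min can avoid the target forever.

Min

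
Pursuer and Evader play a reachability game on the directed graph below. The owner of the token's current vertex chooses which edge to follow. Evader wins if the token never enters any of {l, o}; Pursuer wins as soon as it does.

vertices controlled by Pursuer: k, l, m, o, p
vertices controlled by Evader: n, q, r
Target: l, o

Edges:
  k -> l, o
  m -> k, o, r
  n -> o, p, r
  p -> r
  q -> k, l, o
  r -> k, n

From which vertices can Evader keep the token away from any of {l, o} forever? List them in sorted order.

A0 = {l, o}
A1: add {k, m} — k (Pursuer) has k→l; m (Pursuer) has m→o.
A2: add {q} — q (Evader): all of {k, l, o} already in.
A3 = A2; e.g. n (Evader) can still go to p. Fixed point.
Pursuer's attractor = {k, l, m, o, q}; Evader avoids the target exactly from the complement.

n, p, r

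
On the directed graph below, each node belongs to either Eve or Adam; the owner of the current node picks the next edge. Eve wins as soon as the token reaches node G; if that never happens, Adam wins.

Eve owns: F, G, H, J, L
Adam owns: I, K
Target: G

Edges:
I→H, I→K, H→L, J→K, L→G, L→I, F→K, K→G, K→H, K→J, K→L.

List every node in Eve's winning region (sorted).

A0 = {G}
A1: add {L} — L (Eve) has L→G.
A2: add {H} — H (Eve) has H→L.
A3 = A2; e.g. F (Eve) has no edge into A2. Fixed point.
Eve's winning region = {G, H, L}.

G, H, L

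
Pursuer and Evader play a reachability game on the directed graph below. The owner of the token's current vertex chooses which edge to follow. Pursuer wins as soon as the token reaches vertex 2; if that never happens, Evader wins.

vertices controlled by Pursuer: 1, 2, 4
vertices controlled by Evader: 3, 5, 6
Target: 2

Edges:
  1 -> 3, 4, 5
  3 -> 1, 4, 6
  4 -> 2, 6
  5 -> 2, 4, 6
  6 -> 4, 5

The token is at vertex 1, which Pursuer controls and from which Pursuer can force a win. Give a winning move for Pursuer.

4

A0 = {2}
A1: add {4} — 4 (Pursuer) has 4→2.
A2: add {1} — 1 (Pursuer) has 1→4.
A3 = A2; e.g. 3 (Evader) can still go to 6. Fixed point.
From 1, successor 4 is in the attractor (rank 1); the other successors 3, 5 are not.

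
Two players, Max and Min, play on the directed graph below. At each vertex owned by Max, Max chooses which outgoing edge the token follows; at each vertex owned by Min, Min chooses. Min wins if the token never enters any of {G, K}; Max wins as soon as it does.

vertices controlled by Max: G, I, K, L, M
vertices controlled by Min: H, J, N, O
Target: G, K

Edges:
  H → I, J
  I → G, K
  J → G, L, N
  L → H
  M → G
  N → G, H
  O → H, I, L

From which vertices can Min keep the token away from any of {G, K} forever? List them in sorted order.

H, J, L, N, O

A0 = {G, K}
A1: add {I, M} — I (Max) has I→G; M (Max) has M→G.
A2 = A1; e.g. H (Min) can still go to J. Fixed point.
Max's attractor = {G, I, K, M}; Min avoids the target exactly from the complement.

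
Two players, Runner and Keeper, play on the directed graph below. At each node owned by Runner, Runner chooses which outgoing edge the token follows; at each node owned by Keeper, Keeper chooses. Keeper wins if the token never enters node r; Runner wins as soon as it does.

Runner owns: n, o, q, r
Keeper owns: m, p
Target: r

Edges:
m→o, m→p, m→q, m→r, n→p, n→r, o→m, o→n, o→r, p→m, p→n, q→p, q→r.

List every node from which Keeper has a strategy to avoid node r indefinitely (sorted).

A0 = {r}
A1: add {n, o, q} — n (Runner) has n→r; o (Runner) has o→r; q (Runner) has q→r.
A2 = A1; e.g. m (Keeper) can still go to p. Fixed point.
Runner's attractor = {n, o, q, r}; Keeper avoids the target exactly from the complement.

m, p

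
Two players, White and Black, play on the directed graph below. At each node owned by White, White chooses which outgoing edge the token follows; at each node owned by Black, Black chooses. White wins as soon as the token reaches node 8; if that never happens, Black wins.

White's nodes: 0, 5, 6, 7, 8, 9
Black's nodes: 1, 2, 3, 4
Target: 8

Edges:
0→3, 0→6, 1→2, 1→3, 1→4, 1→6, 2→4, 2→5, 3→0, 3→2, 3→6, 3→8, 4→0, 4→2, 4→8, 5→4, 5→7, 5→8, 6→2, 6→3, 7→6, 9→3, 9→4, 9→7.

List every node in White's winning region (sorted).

5, 8

A0 = {8}
A1: add {5} — 5 (White) has 5→8.
A2 = A1; e.g. 0 (White) has no edge into A1. Fixed point.
White's winning region = {5, 8}.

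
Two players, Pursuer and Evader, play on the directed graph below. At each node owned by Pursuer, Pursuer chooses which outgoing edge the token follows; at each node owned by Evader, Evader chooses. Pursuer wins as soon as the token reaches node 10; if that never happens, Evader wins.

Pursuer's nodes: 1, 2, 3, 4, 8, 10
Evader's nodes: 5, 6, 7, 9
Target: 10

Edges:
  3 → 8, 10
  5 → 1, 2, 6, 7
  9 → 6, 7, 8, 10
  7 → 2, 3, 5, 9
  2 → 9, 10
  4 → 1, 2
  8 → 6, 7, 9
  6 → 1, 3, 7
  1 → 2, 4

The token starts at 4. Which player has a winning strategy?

Pursuer

A0 = {10}
A1: add {2, 3} — 2 (Pursuer) has 2→10; 3 (Pursuer) has 3→10.
A2: add {1, 4} — 1 (Pursuer) has 1→2; 4 (Pursuer) has 4→2.
A3 = A2; e.g. 5 (Evader) can still go to 6. Fixed point.
4 ∈ A2, so Pursuer can force the target.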